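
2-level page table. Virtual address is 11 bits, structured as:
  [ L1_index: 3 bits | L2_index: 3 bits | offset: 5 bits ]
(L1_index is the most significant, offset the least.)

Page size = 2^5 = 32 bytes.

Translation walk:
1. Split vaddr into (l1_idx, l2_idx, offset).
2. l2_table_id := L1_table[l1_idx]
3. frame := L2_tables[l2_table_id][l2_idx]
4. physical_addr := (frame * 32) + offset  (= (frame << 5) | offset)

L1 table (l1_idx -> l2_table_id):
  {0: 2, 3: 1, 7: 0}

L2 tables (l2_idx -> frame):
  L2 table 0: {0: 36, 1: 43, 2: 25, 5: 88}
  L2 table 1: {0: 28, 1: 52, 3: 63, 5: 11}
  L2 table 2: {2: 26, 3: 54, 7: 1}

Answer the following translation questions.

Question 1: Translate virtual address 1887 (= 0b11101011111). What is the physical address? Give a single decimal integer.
Answer: 831

Derivation:
vaddr = 1887 = 0b11101011111
Split: l1_idx=7, l2_idx=2, offset=31
L1[7] = 0
L2[0][2] = 25
paddr = 25 * 32 + 31 = 831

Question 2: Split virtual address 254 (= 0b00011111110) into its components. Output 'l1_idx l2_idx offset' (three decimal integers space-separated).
Answer: 0 7 30

Derivation:
vaddr = 254 = 0b00011111110
  top 3 bits -> l1_idx = 0
  next 3 bits -> l2_idx = 7
  bottom 5 bits -> offset = 30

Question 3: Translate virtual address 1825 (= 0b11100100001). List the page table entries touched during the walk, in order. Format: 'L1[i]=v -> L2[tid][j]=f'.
Answer: L1[7]=0 -> L2[0][1]=43

Derivation:
vaddr = 1825 = 0b11100100001
Split: l1_idx=7, l2_idx=1, offset=1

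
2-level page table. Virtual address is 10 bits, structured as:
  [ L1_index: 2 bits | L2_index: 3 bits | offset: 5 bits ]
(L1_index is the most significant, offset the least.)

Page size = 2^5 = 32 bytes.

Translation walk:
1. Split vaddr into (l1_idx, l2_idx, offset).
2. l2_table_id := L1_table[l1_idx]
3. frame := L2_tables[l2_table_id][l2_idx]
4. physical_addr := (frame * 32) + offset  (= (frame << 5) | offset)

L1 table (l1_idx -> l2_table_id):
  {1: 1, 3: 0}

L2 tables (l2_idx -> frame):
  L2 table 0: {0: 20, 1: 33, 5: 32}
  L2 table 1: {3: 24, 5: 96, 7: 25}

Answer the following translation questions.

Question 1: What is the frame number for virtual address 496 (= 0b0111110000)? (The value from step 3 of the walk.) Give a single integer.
Answer: 25

Derivation:
vaddr = 496: l1_idx=1, l2_idx=7
L1[1] = 1; L2[1][7] = 25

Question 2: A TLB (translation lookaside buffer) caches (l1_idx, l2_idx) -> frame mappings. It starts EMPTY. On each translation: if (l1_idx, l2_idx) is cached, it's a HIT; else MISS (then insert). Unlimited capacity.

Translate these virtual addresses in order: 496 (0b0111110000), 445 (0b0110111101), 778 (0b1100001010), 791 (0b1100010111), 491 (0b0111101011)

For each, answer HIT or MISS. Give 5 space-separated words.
vaddr=496: (1,7) not in TLB -> MISS, insert
vaddr=445: (1,5) not in TLB -> MISS, insert
vaddr=778: (3,0) not in TLB -> MISS, insert
vaddr=791: (3,0) in TLB -> HIT
vaddr=491: (1,7) in TLB -> HIT

Answer: MISS MISS MISS HIT HIT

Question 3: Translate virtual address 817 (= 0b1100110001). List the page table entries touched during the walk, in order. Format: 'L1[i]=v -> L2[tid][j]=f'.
vaddr = 817 = 0b1100110001
Split: l1_idx=3, l2_idx=1, offset=17

Answer: L1[3]=0 -> L2[0][1]=33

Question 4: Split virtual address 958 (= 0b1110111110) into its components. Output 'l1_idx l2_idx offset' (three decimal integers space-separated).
vaddr = 958 = 0b1110111110
  top 2 bits -> l1_idx = 3
  next 3 bits -> l2_idx = 5
  bottom 5 bits -> offset = 30

Answer: 3 5 30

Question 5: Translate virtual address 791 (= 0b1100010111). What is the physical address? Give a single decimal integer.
Answer: 663

Derivation:
vaddr = 791 = 0b1100010111
Split: l1_idx=3, l2_idx=0, offset=23
L1[3] = 0
L2[0][0] = 20
paddr = 20 * 32 + 23 = 663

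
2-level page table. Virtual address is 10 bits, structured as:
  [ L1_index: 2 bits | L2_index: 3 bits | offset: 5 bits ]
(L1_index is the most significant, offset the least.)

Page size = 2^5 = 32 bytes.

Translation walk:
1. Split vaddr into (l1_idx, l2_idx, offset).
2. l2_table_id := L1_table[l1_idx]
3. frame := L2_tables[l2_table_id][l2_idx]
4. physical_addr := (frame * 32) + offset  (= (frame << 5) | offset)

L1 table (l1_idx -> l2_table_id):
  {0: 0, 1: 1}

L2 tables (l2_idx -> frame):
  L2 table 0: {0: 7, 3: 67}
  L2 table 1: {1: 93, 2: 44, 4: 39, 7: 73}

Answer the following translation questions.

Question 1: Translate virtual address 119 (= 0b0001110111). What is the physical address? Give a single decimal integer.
vaddr = 119 = 0b0001110111
Split: l1_idx=0, l2_idx=3, offset=23
L1[0] = 0
L2[0][3] = 67
paddr = 67 * 32 + 23 = 2167

Answer: 2167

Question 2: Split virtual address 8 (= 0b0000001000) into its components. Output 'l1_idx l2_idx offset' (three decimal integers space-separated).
vaddr = 8 = 0b0000001000
  top 2 bits -> l1_idx = 0
  next 3 bits -> l2_idx = 0
  bottom 5 bits -> offset = 8

Answer: 0 0 8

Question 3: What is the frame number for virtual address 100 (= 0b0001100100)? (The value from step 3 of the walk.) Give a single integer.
vaddr = 100: l1_idx=0, l2_idx=3
L1[0] = 0; L2[0][3] = 67

Answer: 67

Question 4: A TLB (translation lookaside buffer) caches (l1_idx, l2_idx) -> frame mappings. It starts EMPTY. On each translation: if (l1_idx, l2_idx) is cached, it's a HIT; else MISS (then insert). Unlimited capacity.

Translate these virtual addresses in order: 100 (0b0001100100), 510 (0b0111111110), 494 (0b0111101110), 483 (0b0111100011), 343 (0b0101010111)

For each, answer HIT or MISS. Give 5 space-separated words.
Answer: MISS MISS HIT HIT MISS

Derivation:
vaddr=100: (0,3) not in TLB -> MISS, insert
vaddr=510: (1,7) not in TLB -> MISS, insert
vaddr=494: (1,7) in TLB -> HIT
vaddr=483: (1,7) in TLB -> HIT
vaddr=343: (1,2) not in TLB -> MISS, insert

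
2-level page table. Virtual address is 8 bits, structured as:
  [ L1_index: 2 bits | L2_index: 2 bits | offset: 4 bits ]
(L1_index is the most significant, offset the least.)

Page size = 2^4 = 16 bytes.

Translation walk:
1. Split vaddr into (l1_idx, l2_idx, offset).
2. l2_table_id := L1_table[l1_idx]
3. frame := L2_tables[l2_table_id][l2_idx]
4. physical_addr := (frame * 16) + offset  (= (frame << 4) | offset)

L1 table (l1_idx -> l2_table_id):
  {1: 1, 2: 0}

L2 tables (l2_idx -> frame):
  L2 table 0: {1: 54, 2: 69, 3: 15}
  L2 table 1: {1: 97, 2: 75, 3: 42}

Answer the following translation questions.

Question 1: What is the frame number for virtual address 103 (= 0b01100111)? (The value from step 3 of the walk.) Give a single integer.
Answer: 75

Derivation:
vaddr = 103: l1_idx=1, l2_idx=2
L1[1] = 1; L2[1][2] = 75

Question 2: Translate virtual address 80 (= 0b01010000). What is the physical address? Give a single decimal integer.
vaddr = 80 = 0b01010000
Split: l1_idx=1, l2_idx=1, offset=0
L1[1] = 1
L2[1][1] = 97
paddr = 97 * 16 + 0 = 1552

Answer: 1552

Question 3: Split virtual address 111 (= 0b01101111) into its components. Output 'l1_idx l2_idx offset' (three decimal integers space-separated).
vaddr = 111 = 0b01101111
  top 2 bits -> l1_idx = 1
  next 2 bits -> l2_idx = 2
  bottom 4 bits -> offset = 15

Answer: 1 2 15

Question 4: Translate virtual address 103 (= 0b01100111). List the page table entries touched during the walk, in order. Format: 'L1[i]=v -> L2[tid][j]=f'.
Answer: L1[1]=1 -> L2[1][2]=75

Derivation:
vaddr = 103 = 0b01100111
Split: l1_idx=1, l2_idx=2, offset=7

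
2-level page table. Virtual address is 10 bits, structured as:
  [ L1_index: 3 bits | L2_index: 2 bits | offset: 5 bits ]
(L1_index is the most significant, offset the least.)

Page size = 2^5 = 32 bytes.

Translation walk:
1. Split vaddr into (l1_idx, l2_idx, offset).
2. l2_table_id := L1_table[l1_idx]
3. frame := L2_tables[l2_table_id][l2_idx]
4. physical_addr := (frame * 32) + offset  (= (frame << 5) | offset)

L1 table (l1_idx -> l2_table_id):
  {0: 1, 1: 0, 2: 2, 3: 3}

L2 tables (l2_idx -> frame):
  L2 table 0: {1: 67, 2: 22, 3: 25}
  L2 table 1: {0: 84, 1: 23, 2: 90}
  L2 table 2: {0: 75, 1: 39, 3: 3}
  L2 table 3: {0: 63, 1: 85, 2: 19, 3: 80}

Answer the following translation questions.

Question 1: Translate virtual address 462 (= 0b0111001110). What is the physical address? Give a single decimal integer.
vaddr = 462 = 0b0111001110
Split: l1_idx=3, l2_idx=2, offset=14
L1[3] = 3
L2[3][2] = 19
paddr = 19 * 32 + 14 = 622

Answer: 622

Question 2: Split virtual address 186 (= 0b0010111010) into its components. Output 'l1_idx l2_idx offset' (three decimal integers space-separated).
Answer: 1 1 26

Derivation:
vaddr = 186 = 0b0010111010
  top 3 bits -> l1_idx = 1
  next 2 bits -> l2_idx = 1
  bottom 5 bits -> offset = 26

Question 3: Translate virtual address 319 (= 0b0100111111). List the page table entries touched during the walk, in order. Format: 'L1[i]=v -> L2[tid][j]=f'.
vaddr = 319 = 0b0100111111
Split: l1_idx=2, l2_idx=1, offset=31

Answer: L1[2]=2 -> L2[2][1]=39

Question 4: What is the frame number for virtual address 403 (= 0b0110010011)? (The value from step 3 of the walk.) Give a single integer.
vaddr = 403: l1_idx=3, l2_idx=0
L1[3] = 3; L2[3][0] = 63

Answer: 63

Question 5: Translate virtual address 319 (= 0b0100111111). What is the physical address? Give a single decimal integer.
vaddr = 319 = 0b0100111111
Split: l1_idx=2, l2_idx=1, offset=31
L1[2] = 2
L2[2][1] = 39
paddr = 39 * 32 + 31 = 1279

Answer: 1279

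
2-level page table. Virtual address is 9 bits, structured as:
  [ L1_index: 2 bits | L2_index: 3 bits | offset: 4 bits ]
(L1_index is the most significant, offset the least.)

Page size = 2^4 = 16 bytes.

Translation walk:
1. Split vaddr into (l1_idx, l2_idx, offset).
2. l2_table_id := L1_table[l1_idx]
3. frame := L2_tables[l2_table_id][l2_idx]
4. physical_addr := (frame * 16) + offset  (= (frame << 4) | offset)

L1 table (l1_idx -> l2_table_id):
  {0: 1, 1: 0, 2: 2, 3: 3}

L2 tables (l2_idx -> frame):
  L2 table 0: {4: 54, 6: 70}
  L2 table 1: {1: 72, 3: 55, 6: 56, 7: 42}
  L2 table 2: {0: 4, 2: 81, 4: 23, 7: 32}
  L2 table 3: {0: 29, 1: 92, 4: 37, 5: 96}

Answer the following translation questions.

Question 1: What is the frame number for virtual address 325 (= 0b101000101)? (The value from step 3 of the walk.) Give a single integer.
Answer: 23

Derivation:
vaddr = 325: l1_idx=2, l2_idx=4
L1[2] = 2; L2[2][4] = 23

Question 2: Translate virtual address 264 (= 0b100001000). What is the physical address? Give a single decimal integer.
vaddr = 264 = 0b100001000
Split: l1_idx=2, l2_idx=0, offset=8
L1[2] = 2
L2[2][0] = 4
paddr = 4 * 16 + 8 = 72

Answer: 72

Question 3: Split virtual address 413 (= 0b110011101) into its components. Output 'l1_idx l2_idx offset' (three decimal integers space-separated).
vaddr = 413 = 0b110011101
  top 2 bits -> l1_idx = 3
  next 3 bits -> l2_idx = 1
  bottom 4 bits -> offset = 13

Answer: 3 1 13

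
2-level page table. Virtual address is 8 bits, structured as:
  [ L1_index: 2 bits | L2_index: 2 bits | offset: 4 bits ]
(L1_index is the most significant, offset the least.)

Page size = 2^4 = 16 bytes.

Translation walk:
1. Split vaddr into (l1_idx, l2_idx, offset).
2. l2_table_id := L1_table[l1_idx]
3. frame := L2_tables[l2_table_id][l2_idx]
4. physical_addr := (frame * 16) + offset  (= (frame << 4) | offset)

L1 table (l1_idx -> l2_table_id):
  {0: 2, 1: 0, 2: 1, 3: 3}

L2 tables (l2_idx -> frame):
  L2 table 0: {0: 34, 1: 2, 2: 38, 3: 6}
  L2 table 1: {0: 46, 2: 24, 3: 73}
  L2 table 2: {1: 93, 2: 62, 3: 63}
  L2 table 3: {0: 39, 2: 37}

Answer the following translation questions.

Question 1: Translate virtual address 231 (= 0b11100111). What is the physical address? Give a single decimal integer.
vaddr = 231 = 0b11100111
Split: l1_idx=3, l2_idx=2, offset=7
L1[3] = 3
L2[3][2] = 37
paddr = 37 * 16 + 7 = 599

Answer: 599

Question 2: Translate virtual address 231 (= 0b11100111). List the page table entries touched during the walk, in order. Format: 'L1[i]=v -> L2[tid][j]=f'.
vaddr = 231 = 0b11100111
Split: l1_idx=3, l2_idx=2, offset=7

Answer: L1[3]=3 -> L2[3][2]=37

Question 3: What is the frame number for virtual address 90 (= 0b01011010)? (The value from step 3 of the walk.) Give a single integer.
vaddr = 90: l1_idx=1, l2_idx=1
L1[1] = 0; L2[0][1] = 2

Answer: 2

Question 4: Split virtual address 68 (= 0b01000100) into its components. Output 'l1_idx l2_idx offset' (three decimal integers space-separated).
vaddr = 68 = 0b01000100
  top 2 bits -> l1_idx = 1
  next 2 bits -> l2_idx = 0
  bottom 4 bits -> offset = 4

Answer: 1 0 4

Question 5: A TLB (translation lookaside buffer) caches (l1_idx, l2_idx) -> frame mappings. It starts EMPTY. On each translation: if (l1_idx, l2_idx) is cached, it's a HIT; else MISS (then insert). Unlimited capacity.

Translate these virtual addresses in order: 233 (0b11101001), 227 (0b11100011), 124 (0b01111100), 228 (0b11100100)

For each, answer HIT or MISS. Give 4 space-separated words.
Answer: MISS HIT MISS HIT

Derivation:
vaddr=233: (3,2) not in TLB -> MISS, insert
vaddr=227: (3,2) in TLB -> HIT
vaddr=124: (1,3) not in TLB -> MISS, insert
vaddr=228: (3,2) in TLB -> HIT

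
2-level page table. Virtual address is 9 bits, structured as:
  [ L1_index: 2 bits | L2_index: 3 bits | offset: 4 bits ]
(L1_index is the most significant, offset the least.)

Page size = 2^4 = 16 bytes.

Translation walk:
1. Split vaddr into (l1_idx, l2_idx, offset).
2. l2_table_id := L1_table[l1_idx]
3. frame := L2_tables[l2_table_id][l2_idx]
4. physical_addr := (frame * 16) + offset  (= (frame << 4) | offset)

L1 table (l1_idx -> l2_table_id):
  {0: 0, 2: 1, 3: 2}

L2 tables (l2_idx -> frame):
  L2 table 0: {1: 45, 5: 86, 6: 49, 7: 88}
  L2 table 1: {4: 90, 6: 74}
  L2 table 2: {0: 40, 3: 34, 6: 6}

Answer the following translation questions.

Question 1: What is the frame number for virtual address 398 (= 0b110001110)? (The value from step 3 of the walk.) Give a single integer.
vaddr = 398: l1_idx=3, l2_idx=0
L1[3] = 2; L2[2][0] = 40

Answer: 40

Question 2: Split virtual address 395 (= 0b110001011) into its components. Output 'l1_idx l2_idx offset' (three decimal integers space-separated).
Answer: 3 0 11

Derivation:
vaddr = 395 = 0b110001011
  top 2 bits -> l1_idx = 3
  next 3 bits -> l2_idx = 0
  bottom 4 bits -> offset = 11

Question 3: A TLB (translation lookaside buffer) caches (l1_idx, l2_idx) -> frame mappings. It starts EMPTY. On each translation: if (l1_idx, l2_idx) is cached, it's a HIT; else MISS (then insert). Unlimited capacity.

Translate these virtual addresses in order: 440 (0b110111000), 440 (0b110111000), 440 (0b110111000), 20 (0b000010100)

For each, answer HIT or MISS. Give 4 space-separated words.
vaddr=440: (3,3) not in TLB -> MISS, insert
vaddr=440: (3,3) in TLB -> HIT
vaddr=440: (3,3) in TLB -> HIT
vaddr=20: (0,1) not in TLB -> MISS, insert

Answer: MISS HIT HIT MISS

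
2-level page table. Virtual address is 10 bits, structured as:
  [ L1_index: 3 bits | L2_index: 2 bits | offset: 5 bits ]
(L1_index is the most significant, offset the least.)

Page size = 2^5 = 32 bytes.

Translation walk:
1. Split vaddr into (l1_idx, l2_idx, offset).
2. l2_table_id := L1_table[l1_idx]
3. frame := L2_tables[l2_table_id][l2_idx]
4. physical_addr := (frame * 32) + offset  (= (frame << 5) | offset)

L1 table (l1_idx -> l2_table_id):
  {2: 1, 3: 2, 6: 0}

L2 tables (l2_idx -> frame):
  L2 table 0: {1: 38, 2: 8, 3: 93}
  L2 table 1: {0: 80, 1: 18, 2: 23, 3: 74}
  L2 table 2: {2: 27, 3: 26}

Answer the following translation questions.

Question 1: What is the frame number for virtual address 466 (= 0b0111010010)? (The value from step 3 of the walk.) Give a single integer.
Answer: 27

Derivation:
vaddr = 466: l1_idx=3, l2_idx=2
L1[3] = 2; L2[2][2] = 27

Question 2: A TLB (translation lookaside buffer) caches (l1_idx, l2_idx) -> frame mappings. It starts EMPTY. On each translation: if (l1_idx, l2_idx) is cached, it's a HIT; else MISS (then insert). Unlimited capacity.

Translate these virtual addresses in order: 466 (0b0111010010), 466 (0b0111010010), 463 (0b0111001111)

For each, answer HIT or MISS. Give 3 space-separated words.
vaddr=466: (3,2) not in TLB -> MISS, insert
vaddr=466: (3,2) in TLB -> HIT
vaddr=463: (3,2) in TLB -> HIT

Answer: MISS HIT HIT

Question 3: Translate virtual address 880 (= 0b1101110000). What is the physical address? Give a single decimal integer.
vaddr = 880 = 0b1101110000
Split: l1_idx=6, l2_idx=3, offset=16
L1[6] = 0
L2[0][3] = 93
paddr = 93 * 32 + 16 = 2992

Answer: 2992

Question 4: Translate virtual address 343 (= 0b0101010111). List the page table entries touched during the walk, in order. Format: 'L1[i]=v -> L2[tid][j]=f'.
vaddr = 343 = 0b0101010111
Split: l1_idx=2, l2_idx=2, offset=23

Answer: L1[2]=1 -> L2[1][2]=23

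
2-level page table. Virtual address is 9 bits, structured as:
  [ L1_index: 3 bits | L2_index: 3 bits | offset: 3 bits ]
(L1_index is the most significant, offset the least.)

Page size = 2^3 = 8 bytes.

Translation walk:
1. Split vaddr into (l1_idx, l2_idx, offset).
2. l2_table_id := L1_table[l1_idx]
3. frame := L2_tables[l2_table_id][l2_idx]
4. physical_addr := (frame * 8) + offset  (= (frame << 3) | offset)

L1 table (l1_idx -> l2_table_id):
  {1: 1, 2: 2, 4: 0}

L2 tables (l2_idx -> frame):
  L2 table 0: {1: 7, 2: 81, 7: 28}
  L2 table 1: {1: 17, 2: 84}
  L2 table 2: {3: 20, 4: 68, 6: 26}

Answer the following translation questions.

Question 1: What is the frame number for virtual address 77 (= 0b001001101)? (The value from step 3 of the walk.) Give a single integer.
vaddr = 77: l1_idx=1, l2_idx=1
L1[1] = 1; L2[1][1] = 17

Answer: 17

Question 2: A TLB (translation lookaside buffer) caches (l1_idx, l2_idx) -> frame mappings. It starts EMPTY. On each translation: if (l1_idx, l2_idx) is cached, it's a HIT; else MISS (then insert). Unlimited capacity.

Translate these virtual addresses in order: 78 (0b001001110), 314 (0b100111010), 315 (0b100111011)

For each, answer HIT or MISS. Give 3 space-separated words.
vaddr=78: (1,1) not in TLB -> MISS, insert
vaddr=314: (4,7) not in TLB -> MISS, insert
vaddr=315: (4,7) in TLB -> HIT

Answer: MISS MISS HIT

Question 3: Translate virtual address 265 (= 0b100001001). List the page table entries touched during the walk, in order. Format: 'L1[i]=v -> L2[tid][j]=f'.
Answer: L1[4]=0 -> L2[0][1]=7

Derivation:
vaddr = 265 = 0b100001001
Split: l1_idx=4, l2_idx=1, offset=1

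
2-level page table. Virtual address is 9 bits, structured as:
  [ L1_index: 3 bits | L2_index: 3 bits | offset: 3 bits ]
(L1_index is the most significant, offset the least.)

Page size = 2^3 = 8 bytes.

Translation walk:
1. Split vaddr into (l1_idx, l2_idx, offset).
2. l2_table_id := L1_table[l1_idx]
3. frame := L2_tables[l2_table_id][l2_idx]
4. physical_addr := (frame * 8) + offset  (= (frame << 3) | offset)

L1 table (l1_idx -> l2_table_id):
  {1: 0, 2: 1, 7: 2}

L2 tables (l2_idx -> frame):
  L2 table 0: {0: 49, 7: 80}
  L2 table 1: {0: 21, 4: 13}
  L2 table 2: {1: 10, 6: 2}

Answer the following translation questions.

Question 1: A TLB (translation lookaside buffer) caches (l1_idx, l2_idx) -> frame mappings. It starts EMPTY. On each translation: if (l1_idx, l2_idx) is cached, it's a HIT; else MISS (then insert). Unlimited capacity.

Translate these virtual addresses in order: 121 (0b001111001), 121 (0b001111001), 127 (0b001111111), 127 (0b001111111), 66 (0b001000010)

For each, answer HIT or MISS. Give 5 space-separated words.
Answer: MISS HIT HIT HIT MISS

Derivation:
vaddr=121: (1,7) not in TLB -> MISS, insert
vaddr=121: (1,7) in TLB -> HIT
vaddr=127: (1,7) in TLB -> HIT
vaddr=127: (1,7) in TLB -> HIT
vaddr=66: (1,0) not in TLB -> MISS, insert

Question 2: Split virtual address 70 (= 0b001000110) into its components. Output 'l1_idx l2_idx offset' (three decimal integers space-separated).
Answer: 1 0 6

Derivation:
vaddr = 70 = 0b001000110
  top 3 bits -> l1_idx = 1
  next 3 bits -> l2_idx = 0
  bottom 3 bits -> offset = 6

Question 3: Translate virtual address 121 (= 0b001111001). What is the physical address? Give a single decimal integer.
Answer: 641

Derivation:
vaddr = 121 = 0b001111001
Split: l1_idx=1, l2_idx=7, offset=1
L1[1] = 0
L2[0][7] = 80
paddr = 80 * 8 + 1 = 641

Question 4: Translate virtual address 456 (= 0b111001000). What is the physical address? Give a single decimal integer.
vaddr = 456 = 0b111001000
Split: l1_idx=7, l2_idx=1, offset=0
L1[7] = 2
L2[2][1] = 10
paddr = 10 * 8 + 0 = 80

Answer: 80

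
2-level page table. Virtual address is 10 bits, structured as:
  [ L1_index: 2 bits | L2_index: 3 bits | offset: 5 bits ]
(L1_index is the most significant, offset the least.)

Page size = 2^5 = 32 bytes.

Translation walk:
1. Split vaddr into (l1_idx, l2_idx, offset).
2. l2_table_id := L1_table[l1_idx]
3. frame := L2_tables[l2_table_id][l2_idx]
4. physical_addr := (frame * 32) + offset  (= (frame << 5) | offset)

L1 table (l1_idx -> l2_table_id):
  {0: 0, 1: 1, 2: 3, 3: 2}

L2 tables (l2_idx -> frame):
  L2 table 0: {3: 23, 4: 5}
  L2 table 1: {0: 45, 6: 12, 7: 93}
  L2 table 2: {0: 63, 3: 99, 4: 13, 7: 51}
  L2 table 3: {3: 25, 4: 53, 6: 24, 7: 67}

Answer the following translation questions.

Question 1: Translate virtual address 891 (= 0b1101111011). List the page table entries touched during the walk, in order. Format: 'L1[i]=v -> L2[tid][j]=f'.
vaddr = 891 = 0b1101111011
Split: l1_idx=3, l2_idx=3, offset=27

Answer: L1[3]=2 -> L2[2][3]=99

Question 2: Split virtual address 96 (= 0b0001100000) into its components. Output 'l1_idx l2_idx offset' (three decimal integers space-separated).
vaddr = 96 = 0b0001100000
  top 2 bits -> l1_idx = 0
  next 3 bits -> l2_idx = 3
  bottom 5 bits -> offset = 0

Answer: 0 3 0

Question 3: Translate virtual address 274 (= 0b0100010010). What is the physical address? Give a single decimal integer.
vaddr = 274 = 0b0100010010
Split: l1_idx=1, l2_idx=0, offset=18
L1[1] = 1
L2[1][0] = 45
paddr = 45 * 32 + 18 = 1458

Answer: 1458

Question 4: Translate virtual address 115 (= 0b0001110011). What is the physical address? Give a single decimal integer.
vaddr = 115 = 0b0001110011
Split: l1_idx=0, l2_idx=3, offset=19
L1[0] = 0
L2[0][3] = 23
paddr = 23 * 32 + 19 = 755

Answer: 755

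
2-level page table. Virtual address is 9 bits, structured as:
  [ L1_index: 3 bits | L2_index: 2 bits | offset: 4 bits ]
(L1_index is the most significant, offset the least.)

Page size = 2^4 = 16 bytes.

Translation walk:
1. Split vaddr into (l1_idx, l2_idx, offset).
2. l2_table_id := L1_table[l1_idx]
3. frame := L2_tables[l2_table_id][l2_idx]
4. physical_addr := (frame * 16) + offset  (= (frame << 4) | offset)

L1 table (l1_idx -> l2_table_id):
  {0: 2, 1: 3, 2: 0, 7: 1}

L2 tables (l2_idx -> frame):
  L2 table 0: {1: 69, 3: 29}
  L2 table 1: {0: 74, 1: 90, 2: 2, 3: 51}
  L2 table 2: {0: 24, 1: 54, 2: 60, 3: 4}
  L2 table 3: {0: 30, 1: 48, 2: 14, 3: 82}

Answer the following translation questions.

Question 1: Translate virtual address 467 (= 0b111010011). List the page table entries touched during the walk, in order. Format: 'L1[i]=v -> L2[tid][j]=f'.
Answer: L1[7]=1 -> L2[1][1]=90

Derivation:
vaddr = 467 = 0b111010011
Split: l1_idx=7, l2_idx=1, offset=3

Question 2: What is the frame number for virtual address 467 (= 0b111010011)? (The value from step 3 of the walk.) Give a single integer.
Answer: 90

Derivation:
vaddr = 467: l1_idx=7, l2_idx=1
L1[7] = 1; L2[1][1] = 90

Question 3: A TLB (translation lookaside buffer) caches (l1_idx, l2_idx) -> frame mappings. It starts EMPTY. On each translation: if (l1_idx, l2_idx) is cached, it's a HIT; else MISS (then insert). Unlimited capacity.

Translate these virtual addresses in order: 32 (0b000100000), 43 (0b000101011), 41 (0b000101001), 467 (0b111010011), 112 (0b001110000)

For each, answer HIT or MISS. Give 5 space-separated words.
Answer: MISS HIT HIT MISS MISS

Derivation:
vaddr=32: (0,2) not in TLB -> MISS, insert
vaddr=43: (0,2) in TLB -> HIT
vaddr=41: (0,2) in TLB -> HIT
vaddr=467: (7,1) not in TLB -> MISS, insert
vaddr=112: (1,3) not in TLB -> MISS, insert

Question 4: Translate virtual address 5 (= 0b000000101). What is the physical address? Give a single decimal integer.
vaddr = 5 = 0b000000101
Split: l1_idx=0, l2_idx=0, offset=5
L1[0] = 2
L2[2][0] = 24
paddr = 24 * 16 + 5 = 389

Answer: 389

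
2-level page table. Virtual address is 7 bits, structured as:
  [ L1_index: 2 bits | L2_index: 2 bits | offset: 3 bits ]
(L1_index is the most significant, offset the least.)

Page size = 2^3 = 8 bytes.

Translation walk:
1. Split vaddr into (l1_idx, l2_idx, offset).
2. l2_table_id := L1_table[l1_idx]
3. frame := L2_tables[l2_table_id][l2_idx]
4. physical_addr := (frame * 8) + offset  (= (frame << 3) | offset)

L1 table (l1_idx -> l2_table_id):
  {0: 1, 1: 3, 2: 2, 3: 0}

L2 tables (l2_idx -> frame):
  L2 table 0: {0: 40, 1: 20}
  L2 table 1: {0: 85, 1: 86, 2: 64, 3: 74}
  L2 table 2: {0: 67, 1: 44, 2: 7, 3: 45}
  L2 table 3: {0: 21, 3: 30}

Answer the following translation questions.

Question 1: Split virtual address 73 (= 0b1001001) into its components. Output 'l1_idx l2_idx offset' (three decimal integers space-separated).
Answer: 2 1 1

Derivation:
vaddr = 73 = 0b1001001
  top 2 bits -> l1_idx = 2
  next 2 bits -> l2_idx = 1
  bottom 3 bits -> offset = 1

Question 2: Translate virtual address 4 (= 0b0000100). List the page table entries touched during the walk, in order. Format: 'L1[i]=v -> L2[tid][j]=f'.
vaddr = 4 = 0b0000100
Split: l1_idx=0, l2_idx=0, offset=4

Answer: L1[0]=1 -> L2[1][0]=85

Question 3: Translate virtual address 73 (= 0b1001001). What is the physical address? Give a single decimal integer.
vaddr = 73 = 0b1001001
Split: l1_idx=2, l2_idx=1, offset=1
L1[2] = 2
L2[2][1] = 44
paddr = 44 * 8 + 1 = 353

Answer: 353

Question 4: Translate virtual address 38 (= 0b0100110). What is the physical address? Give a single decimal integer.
Answer: 174

Derivation:
vaddr = 38 = 0b0100110
Split: l1_idx=1, l2_idx=0, offset=6
L1[1] = 3
L2[3][0] = 21
paddr = 21 * 8 + 6 = 174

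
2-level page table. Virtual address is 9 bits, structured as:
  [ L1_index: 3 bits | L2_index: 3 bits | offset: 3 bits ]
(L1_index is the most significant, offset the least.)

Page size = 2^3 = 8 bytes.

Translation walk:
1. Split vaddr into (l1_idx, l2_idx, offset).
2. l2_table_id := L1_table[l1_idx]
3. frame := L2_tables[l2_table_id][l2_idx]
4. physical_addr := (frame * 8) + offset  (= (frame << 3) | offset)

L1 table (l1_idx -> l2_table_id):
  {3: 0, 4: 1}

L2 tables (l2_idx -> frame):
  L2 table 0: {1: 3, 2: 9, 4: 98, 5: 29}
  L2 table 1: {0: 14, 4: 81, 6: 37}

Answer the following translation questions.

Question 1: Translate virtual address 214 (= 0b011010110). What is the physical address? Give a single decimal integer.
Answer: 78

Derivation:
vaddr = 214 = 0b011010110
Split: l1_idx=3, l2_idx=2, offset=6
L1[3] = 0
L2[0][2] = 9
paddr = 9 * 8 + 6 = 78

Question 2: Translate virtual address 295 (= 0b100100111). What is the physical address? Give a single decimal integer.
Answer: 655

Derivation:
vaddr = 295 = 0b100100111
Split: l1_idx=4, l2_idx=4, offset=7
L1[4] = 1
L2[1][4] = 81
paddr = 81 * 8 + 7 = 655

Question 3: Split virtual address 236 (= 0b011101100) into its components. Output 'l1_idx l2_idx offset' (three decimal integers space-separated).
Answer: 3 5 4

Derivation:
vaddr = 236 = 0b011101100
  top 3 bits -> l1_idx = 3
  next 3 bits -> l2_idx = 5
  bottom 3 bits -> offset = 4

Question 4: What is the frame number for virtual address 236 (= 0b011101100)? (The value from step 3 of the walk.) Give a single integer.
Answer: 29

Derivation:
vaddr = 236: l1_idx=3, l2_idx=5
L1[3] = 0; L2[0][5] = 29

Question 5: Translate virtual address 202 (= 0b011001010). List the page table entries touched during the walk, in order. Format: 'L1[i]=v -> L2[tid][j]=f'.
Answer: L1[3]=0 -> L2[0][1]=3

Derivation:
vaddr = 202 = 0b011001010
Split: l1_idx=3, l2_idx=1, offset=2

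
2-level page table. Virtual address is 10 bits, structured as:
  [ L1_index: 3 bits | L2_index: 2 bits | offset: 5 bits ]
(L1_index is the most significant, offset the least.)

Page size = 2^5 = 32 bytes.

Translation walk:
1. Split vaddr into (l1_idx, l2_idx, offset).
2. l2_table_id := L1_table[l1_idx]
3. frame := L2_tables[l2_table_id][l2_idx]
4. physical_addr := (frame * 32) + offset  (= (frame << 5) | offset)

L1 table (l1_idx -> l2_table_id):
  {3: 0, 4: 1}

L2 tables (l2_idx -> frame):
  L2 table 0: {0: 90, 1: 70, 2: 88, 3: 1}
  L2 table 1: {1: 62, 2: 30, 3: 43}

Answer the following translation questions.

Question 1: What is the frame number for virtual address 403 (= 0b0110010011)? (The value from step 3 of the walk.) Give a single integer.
Answer: 90

Derivation:
vaddr = 403: l1_idx=3, l2_idx=0
L1[3] = 0; L2[0][0] = 90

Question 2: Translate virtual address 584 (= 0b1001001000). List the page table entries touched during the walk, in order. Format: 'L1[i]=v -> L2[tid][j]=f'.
Answer: L1[4]=1 -> L2[1][2]=30

Derivation:
vaddr = 584 = 0b1001001000
Split: l1_idx=4, l2_idx=2, offset=8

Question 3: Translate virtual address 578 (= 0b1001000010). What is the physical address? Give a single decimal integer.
Answer: 962

Derivation:
vaddr = 578 = 0b1001000010
Split: l1_idx=4, l2_idx=2, offset=2
L1[4] = 1
L2[1][2] = 30
paddr = 30 * 32 + 2 = 962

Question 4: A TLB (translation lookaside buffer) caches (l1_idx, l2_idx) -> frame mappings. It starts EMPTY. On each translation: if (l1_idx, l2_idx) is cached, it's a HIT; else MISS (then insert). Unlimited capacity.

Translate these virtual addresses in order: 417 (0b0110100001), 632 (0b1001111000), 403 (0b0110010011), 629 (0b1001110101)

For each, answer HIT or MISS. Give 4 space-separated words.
Answer: MISS MISS MISS HIT

Derivation:
vaddr=417: (3,1) not in TLB -> MISS, insert
vaddr=632: (4,3) not in TLB -> MISS, insert
vaddr=403: (3,0) not in TLB -> MISS, insert
vaddr=629: (4,3) in TLB -> HIT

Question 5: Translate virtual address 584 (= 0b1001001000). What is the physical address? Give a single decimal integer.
vaddr = 584 = 0b1001001000
Split: l1_idx=4, l2_idx=2, offset=8
L1[4] = 1
L2[1][2] = 30
paddr = 30 * 32 + 8 = 968

Answer: 968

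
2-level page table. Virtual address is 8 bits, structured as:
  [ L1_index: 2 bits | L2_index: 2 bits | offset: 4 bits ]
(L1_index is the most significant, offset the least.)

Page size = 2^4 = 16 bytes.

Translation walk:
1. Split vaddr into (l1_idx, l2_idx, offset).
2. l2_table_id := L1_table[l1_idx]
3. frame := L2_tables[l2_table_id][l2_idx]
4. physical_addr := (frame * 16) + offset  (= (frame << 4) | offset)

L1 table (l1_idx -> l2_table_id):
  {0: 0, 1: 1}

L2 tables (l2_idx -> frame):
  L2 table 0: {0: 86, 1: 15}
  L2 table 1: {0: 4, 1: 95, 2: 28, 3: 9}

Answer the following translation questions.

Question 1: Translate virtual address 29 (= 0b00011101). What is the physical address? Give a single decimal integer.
vaddr = 29 = 0b00011101
Split: l1_idx=0, l2_idx=1, offset=13
L1[0] = 0
L2[0][1] = 15
paddr = 15 * 16 + 13 = 253

Answer: 253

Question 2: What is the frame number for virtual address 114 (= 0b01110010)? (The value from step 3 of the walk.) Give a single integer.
vaddr = 114: l1_idx=1, l2_idx=3
L1[1] = 1; L2[1][3] = 9

Answer: 9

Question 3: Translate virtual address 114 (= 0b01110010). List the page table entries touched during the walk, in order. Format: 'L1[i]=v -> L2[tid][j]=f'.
Answer: L1[1]=1 -> L2[1][3]=9

Derivation:
vaddr = 114 = 0b01110010
Split: l1_idx=1, l2_idx=3, offset=2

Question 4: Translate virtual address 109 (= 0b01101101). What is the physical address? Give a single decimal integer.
vaddr = 109 = 0b01101101
Split: l1_idx=1, l2_idx=2, offset=13
L1[1] = 1
L2[1][2] = 28
paddr = 28 * 16 + 13 = 461

Answer: 461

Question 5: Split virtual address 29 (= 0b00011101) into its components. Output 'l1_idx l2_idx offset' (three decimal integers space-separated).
Answer: 0 1 13

Derivation:
vaddr = 29 = 0b00011101
  top 2 bits -> l1_idx = 0
  next 2 bits -> l2_idx = 1
  bottom 4 bits -> offset = 13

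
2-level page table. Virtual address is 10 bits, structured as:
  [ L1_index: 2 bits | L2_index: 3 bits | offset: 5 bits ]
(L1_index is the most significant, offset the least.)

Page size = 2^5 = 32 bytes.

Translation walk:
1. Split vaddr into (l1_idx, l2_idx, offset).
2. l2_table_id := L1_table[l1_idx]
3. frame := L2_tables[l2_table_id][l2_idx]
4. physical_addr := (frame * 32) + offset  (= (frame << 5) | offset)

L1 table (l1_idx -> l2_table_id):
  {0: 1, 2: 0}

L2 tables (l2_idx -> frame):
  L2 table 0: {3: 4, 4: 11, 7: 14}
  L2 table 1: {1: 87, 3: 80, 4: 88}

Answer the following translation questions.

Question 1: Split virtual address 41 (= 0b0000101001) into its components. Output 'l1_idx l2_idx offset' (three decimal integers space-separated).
vaddr = 41 = 0b0000101001
  top 2 bits -> l1_idx = 0
  next 3 bits -> l2_idx = 1
  bottom 5 bits -> offset = 9

Answer: 0 1 9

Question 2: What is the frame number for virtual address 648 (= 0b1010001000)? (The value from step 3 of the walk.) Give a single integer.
vaddr = 648: l1_idx=2, l2_idx=4
L1[2] = 0; L2[0][4] = 11

Answer: 11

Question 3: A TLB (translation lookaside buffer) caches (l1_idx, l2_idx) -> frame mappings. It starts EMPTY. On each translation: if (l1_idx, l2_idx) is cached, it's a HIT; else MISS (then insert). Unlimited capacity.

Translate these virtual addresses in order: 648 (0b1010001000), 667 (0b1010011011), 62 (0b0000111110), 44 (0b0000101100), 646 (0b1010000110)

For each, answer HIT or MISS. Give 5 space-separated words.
Answer: MISS HIT MISS HIT HIT

Derivation:
vaddr=648: (2,4) not in TLB -> MISS, insert
vaddr=667: (2,4) in TLB -> HIT
vaddr=62: (0,1) not in TLB -> MISS, insert
vaddr=44: (0,1) in TLB -> HIT
vaddr=646: (2,4) in TLB -> HIT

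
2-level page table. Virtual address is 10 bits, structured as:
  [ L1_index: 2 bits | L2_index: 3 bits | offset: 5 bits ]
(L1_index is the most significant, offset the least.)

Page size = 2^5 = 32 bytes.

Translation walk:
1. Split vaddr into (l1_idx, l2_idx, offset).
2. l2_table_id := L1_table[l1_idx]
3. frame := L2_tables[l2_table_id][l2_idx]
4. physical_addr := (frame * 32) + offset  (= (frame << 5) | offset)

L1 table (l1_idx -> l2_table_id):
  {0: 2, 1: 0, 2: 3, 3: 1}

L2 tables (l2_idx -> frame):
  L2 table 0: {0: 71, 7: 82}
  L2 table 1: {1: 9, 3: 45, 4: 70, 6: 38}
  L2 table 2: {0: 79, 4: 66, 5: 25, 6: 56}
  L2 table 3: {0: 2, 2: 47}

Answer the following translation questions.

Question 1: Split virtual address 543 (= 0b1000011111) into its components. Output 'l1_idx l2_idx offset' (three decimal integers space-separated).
vaddr = 543 = 0b1000011111
  top 2 bits -> l1_idx = 2
  next 3 bits -> l2_idx = 0
  bottom 5 bits -> offset = 31

Answer: 2 0 31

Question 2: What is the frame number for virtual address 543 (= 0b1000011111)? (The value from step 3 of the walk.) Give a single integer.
vaddr = 543: l1_idx=2, l2_idx=0
L1[2] = 3; L2[3][0] = 2

Answer: 2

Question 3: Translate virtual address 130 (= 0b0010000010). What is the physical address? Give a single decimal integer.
Answer: 2114

Derivation:
vaddr = 130 = 0b0010000010
Split: l1_idx=0, l2_idx=4, offset=2
L1[0] = 2
L2[2][4] = 66
paddr = 66 * 32 + 2 = 2114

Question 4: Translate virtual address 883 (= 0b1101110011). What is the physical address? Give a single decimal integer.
vaddr = 883 = 0b1101110011
Split: l1_idx=3, l2_idx=3, offset=19
L1[3] = 1
L2[1][3] = 45
paddr = 45 * 32 + 19 = 1459

Answer: 1459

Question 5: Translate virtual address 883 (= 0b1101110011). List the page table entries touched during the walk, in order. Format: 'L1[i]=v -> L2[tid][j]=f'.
Answer: L1[3]=1 -> L2[1][3]=45

Derivation:
vaddr = 883 = 0b1101110011
Split: l1_idx=3, l2_idx=3, offset=19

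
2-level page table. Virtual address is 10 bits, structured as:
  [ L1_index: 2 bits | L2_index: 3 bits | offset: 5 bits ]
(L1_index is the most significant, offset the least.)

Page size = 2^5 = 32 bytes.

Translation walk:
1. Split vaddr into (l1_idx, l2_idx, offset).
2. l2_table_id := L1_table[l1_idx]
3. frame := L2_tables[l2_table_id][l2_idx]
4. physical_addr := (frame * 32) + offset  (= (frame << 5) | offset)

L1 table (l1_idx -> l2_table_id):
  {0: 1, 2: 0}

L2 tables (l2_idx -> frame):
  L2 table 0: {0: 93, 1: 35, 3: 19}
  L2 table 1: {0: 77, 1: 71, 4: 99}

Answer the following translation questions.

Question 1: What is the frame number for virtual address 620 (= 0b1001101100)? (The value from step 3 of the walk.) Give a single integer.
vaddr = 620: l1_idx=2, l2_idx=3
L1[2] = 0; L2[0][3] = 19

Answer: 19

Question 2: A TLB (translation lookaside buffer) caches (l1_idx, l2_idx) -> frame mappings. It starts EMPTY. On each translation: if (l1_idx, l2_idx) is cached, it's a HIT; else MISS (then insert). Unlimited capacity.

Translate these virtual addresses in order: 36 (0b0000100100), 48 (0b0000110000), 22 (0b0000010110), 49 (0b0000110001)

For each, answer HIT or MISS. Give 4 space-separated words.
Answer: MISS HIT MISS HIT

Derivation:
vaddr=36: (0,1) not in TLB -> MISS, insert
vaddr=48: (0,1) in TLB -> HIT
vaddr=22: (0,0) not in TLB -> MISS, insert
vaddr=49: (0,1) in TLB -> HIT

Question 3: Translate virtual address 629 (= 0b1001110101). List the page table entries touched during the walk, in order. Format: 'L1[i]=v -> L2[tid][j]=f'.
vaddr = 629 = 0b1001110101
Split: l1_idx=2, l2_idx=3, offset=21

Answer: L1[2]=0 -> L2[0][3]=19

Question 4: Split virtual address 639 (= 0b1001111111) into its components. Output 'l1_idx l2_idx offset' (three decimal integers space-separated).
vaddr = 639 = 0b1001111111
  top 2 bits -> l1_idx = 2
  next 3 bits -> l2_idx = 3
  bottom 5 bits -> offset = 31

Answer: 2 3 31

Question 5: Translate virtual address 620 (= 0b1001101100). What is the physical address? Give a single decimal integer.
vaddr = 620 = 0b1001101100
Split: l1_idx=2, l2_idx=3, offset=12
L1[2] = 0
L2[0][3] = 19
paddr = 19 * 32 + 12 = 620

Answer: 620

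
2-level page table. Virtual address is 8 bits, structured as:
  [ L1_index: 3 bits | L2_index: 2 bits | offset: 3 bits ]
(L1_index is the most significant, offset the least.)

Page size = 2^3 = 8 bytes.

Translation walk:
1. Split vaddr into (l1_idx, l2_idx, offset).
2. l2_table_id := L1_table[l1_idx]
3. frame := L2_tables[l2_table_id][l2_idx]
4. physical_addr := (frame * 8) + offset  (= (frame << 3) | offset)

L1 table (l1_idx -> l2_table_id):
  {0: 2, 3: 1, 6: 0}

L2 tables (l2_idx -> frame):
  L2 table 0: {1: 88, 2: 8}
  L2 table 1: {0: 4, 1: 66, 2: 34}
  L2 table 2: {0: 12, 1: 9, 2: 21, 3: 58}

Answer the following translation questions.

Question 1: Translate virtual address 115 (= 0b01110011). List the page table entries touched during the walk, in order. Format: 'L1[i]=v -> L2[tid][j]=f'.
Answer: L1[3]=1 -> L2[1][2]=34

Derivation:
vaddr = 115 = 0b01110011
Split: l1_idx=3, l2_idx=2, offset=3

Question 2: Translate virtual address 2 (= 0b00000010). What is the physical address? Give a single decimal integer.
Answer: 98

Derivation:
vaddr = 2 = 0b00000010
Split: l1_idx=0, l2_idx=0, offset=2
L1[0] = 2
L2[2][0] = 12
paddr = 12 * 8 + 2 = 98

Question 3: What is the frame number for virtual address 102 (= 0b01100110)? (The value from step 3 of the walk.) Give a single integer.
vaddr = 102: l1_idx=3, l2_idx=0
L1[3] = 1; L2[1][0] = 4

Answer: 4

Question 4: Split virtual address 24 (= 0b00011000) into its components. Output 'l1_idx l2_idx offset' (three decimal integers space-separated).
Answer: 0 3 0

Derivation:
vaddr = 24 = 0b00011000
  top 3 bits -> l1_idx = 0
  next 2 bits -> l2_idx = 3
  bottom 3 bits -> offset = 0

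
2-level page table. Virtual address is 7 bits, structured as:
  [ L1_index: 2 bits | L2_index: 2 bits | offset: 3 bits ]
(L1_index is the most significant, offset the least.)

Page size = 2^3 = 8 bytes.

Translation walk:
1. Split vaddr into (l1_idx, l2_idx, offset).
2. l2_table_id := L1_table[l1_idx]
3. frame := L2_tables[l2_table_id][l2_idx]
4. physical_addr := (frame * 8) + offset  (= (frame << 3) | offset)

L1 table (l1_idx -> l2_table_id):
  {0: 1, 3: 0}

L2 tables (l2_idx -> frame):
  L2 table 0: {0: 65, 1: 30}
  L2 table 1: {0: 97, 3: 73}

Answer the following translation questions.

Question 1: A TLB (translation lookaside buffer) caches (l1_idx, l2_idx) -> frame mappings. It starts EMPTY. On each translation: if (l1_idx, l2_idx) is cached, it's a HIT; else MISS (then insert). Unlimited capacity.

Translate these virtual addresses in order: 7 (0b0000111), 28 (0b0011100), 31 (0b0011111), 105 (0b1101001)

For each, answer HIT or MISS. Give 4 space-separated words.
vaddr=7: (0,0) not in TLB -> MISS, insert
vaddr=28: (0,3) not in TLB -> MISS, insert
vaddr=31: (0,3) in TLB -> HIT
vaddr=105: (3,1) not in TLB -> MISS, insert

Answer: MISS MISS HIT MISS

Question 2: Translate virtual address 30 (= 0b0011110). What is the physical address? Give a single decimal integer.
vaddr = 30 = 0b0011110
Split: l1_idx=0, l2_idx=3, offset=6
L1[0] = 1
L2[1][3] = 73
paddr = 73 * 8 + 6 = 590

Answer: 590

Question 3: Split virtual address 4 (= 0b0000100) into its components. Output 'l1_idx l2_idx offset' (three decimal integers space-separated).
vaddr = 4 = 0b0000100
  top 2 bits -> l1_idx = 0
  next 2 bits -> l2_idx = 0
  bottom 3 bits -> offset = 4

Answer: 0 0 4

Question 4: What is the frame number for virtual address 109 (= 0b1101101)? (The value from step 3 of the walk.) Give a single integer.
vaddr = 109: l1_idx=3, l2_idx=1
L1[3] = 0; L2[0][1] = 30

Answer: 30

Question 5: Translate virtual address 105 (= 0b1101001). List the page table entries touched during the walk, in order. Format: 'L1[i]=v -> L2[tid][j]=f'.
vaddr = 105 = 0b1101001
Split: l1_idx=3, l2_idx=1, offset=1

Answer: L1[3]=0 -> L2[0][1]=30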